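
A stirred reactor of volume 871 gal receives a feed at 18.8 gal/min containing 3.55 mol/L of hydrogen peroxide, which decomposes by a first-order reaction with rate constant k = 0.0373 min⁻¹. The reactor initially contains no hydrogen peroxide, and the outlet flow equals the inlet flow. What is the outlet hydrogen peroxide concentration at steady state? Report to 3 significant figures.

Species balance: V dC/dt = Q C_in − Q C − k V C.
Steady state (dC/dt = 0): C_ss = Q C_in/(Q + kV) = C_in/(1 + kV/Q).
C_ss = 18.8·3.55/(18.8 + 0.0373·871) = 66.740/51.288 = 1.3013 mol/L.

1.30 mol/L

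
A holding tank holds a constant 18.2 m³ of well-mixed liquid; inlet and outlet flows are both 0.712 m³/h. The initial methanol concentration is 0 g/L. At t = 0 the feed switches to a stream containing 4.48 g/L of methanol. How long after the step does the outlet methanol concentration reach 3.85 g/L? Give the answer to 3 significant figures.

Mass balance on the solute (V constant): V dC/dt = Q(C_in − C), so τ = V/Q = 25.562 h.
C(t) = C_in + (C₀ − C_in) e^(−t/τ). Set C = 3.85 and solve for t:
e^(−t/τ) = (C − C_in)/(C₀ − C_in) = (3.85 − 4.48)/(0 − 4.48) = 0.14063
t = −τ ln(…) = 25.562 × 1.9617 = 50.144 h.

50.1 h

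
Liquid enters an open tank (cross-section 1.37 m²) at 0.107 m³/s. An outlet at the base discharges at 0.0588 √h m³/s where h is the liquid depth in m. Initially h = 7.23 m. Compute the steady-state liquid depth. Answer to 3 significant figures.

Unsteady balance on liquid volume: A dh/dt = Q_in − 0.0588 √h. At steady state dh/dt = 0:
Q_in = 0.0588 √h_ss ⇒ √h_ss = 0.107/0.0588 = 1.8197.
h_ss = 1.8197² = 3.3114 m. (Since h₀ = 7.23 m > h_ss, the level will fall toward this value.)

3.31 m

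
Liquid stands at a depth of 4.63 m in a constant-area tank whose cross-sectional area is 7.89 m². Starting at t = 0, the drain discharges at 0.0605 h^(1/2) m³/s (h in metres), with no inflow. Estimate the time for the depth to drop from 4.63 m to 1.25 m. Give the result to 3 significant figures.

A dh/dt = −Q_out = −0.0605 √h.
∫ h^(−1/2) dh = −(0.0605/A) ∫ dt, giving 2√h = 2√h₀ − (0.0605/A) t.
t = 2A(√h₀ − √h)/0.0605 = 2·7.89·(√4.63 − √1.25)/0.0605
  = 15.780 × (2.1517 − 1.1180) / 0.0605 = 269.62 s.

270 s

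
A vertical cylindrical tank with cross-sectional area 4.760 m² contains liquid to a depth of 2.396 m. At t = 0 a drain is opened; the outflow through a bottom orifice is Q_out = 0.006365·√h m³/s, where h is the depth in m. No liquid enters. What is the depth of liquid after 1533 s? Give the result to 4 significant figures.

0.2735 m

With no inflow, A dh/dt = −0.006365 √h.
This is separable: 2 d(√h)/dt = −0.006365/A, so √h = √h₀ − (0.006365/(2A)) t.
√h = √2.396 − 0.006365·1533/(2·4.760) = 1.54790 − 1.02495 = 0.522950.
h = 0.522950² = 0.273476 m.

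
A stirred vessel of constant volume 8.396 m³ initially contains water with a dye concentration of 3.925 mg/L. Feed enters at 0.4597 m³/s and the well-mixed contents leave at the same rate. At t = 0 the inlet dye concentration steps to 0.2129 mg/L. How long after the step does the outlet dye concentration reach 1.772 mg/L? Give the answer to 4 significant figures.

Species balance: V dC/dt = Q(C_in − C) ⇒ τ = V/Q = 18.2641 s.
C(t) = C_in + (C₀ − C_in) e^(−t/τ). Set C = 1.772 and solve for t:
e^(−t/τ) = (C − C_in)/(C₀ − C_in) = (1.772 − 0.2129)/(3.925 − 0.2129) = 0.420005
t = −τ ln(…) = 18.2641 × 0.867489 = 15.8439 s.

15.84 s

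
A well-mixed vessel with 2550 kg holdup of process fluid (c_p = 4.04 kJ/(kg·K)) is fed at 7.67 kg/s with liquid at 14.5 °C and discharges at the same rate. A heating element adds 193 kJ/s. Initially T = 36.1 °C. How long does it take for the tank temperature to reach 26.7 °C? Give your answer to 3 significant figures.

314 s

Heat balance on the well-mixed liquid: M c_p dT/dt = ṁ c_p (T_in − T) + 193.
τ = M/ṁ = 332.46 s; T_ss = T_in + Q̇/(ṁ c_p) = 20.728 °C.
T(t) = T_ss + (T₀ − T_ss) e^(−t/τ). Set T = 26.7:
e^(−t/τ) = (26.7 − 20.728)/(36.1 − 20.728) = 0.38848
t = −332.46 · ln(0.38848) = 314.35 s.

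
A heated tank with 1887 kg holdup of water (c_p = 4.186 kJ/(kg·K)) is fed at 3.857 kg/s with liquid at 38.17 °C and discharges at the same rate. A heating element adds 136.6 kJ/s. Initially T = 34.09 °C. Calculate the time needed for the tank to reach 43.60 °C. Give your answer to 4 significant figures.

694.8 s

M c_p dT/dt = ṁ c_p (T_in − T) + Q̇.
τ = M/ṁ = 489.240 s; T_ss = T_in + Q̇/(ṁ c_p) = 46.6306 °C.
T(t) = T_ss + (T₀ − T_ss) e^(−t/τ). Set T = 43.60:
e^(−t/τ) = (43.60 − 46.6306)/(34.09 − 46.6306) = 0.241664
t = −489.240 · ln(0.241664) = 694.823 s.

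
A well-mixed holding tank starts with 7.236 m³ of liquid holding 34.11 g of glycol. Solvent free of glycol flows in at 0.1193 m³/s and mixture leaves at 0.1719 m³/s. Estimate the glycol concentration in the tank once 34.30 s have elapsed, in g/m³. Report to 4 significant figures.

2.460 g/m³

Total volume: dV/dt = Q_in − Q_out = -0.0526000 m³/s, so V(t) = 7.236 − 0.0526000 t and V(34.30) = 5.43182 m³.
Species balance (pure solvent in): dm/dt = −Q_out · m/V(t).
dm/m = −Q_out dt/(V₀ − 0.0526000 t); integrating gives ln(m/m₀) = −(Q_out/(Q_in−Q_out)) ln(V/V₀).
m = m₀ (V₀/V)^(Q_out/(Q_in−Q_out)) = 34.11 × (7.236/5.43182)^(-3.26806) = 13.3609 g.
C = m/V = 13.3609/5.43182 = 2.45974 g/m³.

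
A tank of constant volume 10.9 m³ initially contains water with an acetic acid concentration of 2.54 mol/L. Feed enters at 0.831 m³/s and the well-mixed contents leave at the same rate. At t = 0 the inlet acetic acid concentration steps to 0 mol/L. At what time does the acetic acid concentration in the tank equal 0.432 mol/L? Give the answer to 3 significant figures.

23.2 s

Species balance: V dC/dt = Q(C_in − C) ⇒ τ = V/Q = 13.117 s.
C(t) = C_in + (C₀ − C_in) e^(−t/τ). Set C = 0.432 and solve for t:
e^(−t/τ) = (C − C_in)/(C₀ − C_in) = (0.432 − 0)/(2.54 − 0) = 0.17008
t = −τ ln(…) = 13.117 × 1.7715 = 23.236 s.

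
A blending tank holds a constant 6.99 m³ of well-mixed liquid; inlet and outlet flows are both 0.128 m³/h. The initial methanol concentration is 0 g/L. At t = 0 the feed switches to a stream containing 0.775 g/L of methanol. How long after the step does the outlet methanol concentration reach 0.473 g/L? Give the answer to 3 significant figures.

51.5 h

Species balance: V dC/dt = Q(C_in − C) ⇒ τ = V/Q = 54.609 h.
C(t) = C_in + (C₀ − C_in) e^(−t/τ). Set C = 0.473 and solve for t:
e^(−t/τ) = (C − C_in)/(C₀ − C_in) = (0.473 − 0.775)/(0 − 0.775) = 0.38968
t = −τ ln(…) = 54.609 × 0.94244 = 51.466 h.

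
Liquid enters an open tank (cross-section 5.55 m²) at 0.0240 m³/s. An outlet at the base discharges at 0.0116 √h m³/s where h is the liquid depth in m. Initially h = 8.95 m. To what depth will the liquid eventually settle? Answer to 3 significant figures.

4.28 m

Level balance: A dh/dt = 0.0240 − 0.0116 √h. Setting dh/dt = 0:
Q_in = 0.0116 √h_ss ⇒ √h_ss = 0.0240/0.0116 = 2.0690.
h_ss = 2.0690² = 4.2806 m. (Since h₀ = 8.95 m > h_ss, the level will fall toward this value.)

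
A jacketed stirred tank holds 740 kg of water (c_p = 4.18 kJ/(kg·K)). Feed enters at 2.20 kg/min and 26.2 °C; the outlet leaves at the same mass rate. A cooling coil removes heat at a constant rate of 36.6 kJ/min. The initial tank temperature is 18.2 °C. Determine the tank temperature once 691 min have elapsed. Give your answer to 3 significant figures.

Energy balance: M c_p dT/dt = ṁ c_p (T_in − T) − 36.6.
Rearrange: dT/dt = (T_ss − T)/τ with τ = M/ṁ = 336.36 min and T_ss = T_in − Q̇/(ṁ c_p) = 22.220 °C.
Integrating: T(t) = T_ss + (T₀ − T_ss) e^(−t/τ).
T(691) = 22.220 + (-4.0200)·e^(−691/336.36) = 22.220 + (-4.0200)·0.12818 = 21.705 °C.

21.7 °C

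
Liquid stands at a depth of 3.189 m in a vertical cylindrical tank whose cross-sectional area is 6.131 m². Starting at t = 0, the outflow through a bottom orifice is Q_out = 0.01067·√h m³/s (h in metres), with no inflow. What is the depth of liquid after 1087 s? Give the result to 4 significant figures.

0.7054 m

With no inflow, A dh/dt = −0.01067 √h.
∫ h^(−1/2) dh = −(0.01067/A) ∫ dt, giving 2√h = 2√h₀ − (0.01067/A) t.
√h = √3.189 − 0.01067·1087/(2·6.131) = 1.78578 − 0.945873 = 0.839905.
h = 0.839905² = 0.705440 m.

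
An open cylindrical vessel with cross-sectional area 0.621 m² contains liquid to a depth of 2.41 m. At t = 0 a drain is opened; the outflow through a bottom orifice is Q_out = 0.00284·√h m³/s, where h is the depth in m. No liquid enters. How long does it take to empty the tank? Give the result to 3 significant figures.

With no inflow, A dh/dt = −0.00284 √h.
This is separable: 2 d(√h)/dt = −0.00284/A, so √h = √h₀ − (0.00284/(2A)) t.
Tank is empty when √h = 0: t_empty = 2A√h₀/0.00284.
t_empty = 2·0.621·√2.41/0.00284 = 1.2420·1.5524/0.00284 = 678.91 s.

679 s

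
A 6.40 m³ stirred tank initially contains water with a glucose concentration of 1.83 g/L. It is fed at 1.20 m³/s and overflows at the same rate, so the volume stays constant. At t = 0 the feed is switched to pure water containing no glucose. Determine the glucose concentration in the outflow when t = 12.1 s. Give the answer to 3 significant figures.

Accumulation = in − out for the solute gives V dC/dt = Q(C_in − C).
Time constant τ = V/Q = 6.40/1.20 = 5.3333 s.
Integrating: C(t) = C_in + (C₀ − C_in) e^(−t/τ).
C(12.1) = 0 + (1.83 − 0)·e^(−12.1/5.3333) = 0 + (1.8300)·0.10344 = 0.18930 g/L.

0.189 g/L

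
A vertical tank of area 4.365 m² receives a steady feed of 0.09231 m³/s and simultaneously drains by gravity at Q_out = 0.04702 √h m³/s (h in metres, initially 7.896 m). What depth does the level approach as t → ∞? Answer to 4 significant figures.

3.854 m

Level balance: A dh/dt = 0.09231 − 0.04702 √h. Setting dh/dt = 0:
Q_in = 0.04702 √h_ss ⇒ √h_ss = 0.09231/0.04702 = 1.96321.
h_ss = 1.96321² = 3.85418 m. (Since h₀ = 7.896 m > h_ss, the level will fall toward this value.)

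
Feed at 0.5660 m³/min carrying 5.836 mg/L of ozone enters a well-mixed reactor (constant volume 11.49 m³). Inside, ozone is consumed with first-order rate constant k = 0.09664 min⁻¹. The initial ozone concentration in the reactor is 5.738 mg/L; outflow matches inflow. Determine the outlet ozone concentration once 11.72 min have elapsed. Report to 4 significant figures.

2.652 mg/L

Accumulation = in − out − consumed: V dC/dt = Q C_in − Q C − k V C.
This is linear with rate a = Q/V + k = 0.145900 min⁻¹.
C_ss = Q C_in/(Q + kV) = 1.97041 mg/L; C(t) = C_ss + (C₀ − C_ss) e^(−a t).
C(11.72) = 1.97041 + (3.76759)·e^(−0.145900·11.72) = 1.97041 + (3.76759)·0.180875 = 2.65187 mg/L.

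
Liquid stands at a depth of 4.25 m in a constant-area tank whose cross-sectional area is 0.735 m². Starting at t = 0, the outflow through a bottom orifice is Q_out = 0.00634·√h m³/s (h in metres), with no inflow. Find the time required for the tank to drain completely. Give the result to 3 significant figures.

A dh/dt = −Q_out = −0.00634 √h.
∫ h^(−1/2) dh = −(0.00634/A) ∫ dt, giving 2√h = 2√h₀ − (0.00634/A) t.
Set h = 0: 2√h₀ = (0.00634/A) t_empty ⇒ t_empty = 2A√h₀/0.00634.
t_empty = 2·0.735·√4.25/0.00634 = 1.4700·2.0616/0.00634 = 477.99 s.

478 s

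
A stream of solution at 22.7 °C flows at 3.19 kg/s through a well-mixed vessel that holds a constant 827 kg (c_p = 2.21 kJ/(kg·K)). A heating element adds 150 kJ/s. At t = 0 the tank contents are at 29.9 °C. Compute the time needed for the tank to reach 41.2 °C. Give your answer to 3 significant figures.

421 s

First-law balance (no shaft work): M c_p dT/dt = ṁ c_p (T_in − T) + 150.
τ = M/ṁ = 259.25 s; T_ss = T_in + Q̇/(ṁ c_p) = 43.977 °C.
T(t) = T_ss + (T₀ − T_ss) e^(−t/τ). Set T = 41.2:
e^(−t/τ) = (41.2 − 43.977)/(29.9 − 43.977) = 0.19727
t = −259.25 · ln(0.19727) = 420.81 s.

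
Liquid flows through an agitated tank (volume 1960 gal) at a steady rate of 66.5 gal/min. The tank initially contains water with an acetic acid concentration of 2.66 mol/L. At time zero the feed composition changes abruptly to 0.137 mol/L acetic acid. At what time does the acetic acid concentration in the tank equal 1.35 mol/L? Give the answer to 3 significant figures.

21.6 min

Species balance on the tank: V dC/dt = Q(C_in − C), so τ = V/Q = 29.474 min.
C(t) = C_in + (C₀ − C_in) e^(−t/τ). Set C = 1.35 and solve for t:
e^(−t/τ) = (C − C_in)/(C₀ − C_in) = (1.35 − 0.137)/(2.66 − 0.137) = 0.48078
t = −τ ln(…) = 29.474 × 0.73235 = 21.585 min.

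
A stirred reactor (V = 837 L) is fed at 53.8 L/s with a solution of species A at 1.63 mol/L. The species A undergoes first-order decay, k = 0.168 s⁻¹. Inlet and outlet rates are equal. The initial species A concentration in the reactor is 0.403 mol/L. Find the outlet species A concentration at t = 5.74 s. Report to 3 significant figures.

0.438 mol/L

Accumulation = in − out − consumed: V dC/dt = Q C_in − Q C − k V C.
This is linear with rate a = Q/V + k = 0.23228 s⁻¹.
C_ss = Q C_in/(Q + kV) = 0.45106 mol/L; C(t) = C_ss + (C₀ − C_ss) e^(−a t).
C(5.74) = 0.45106 + (-0.048064)·e^(−0.23228·5.74) = 0.45106 + (-0.048064)·0.26361 = 0.43839 mol/L.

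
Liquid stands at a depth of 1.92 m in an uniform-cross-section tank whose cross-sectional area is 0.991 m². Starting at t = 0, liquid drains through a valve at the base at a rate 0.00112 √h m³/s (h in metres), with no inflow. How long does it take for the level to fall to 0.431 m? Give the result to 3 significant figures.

Mass balance (ρ constant): A dh/dt = −0.00112 √h.
This is separable: 2 d(√h)/dt = −0.00112/A, so √h = √h₀ − (0.00112/(2A)) t.
t = 2A(√h₀ − √h)/0.00112 = 2·0.991·(√1.92 − √0.431)/0.00112
  = 1.9820 × (1.3856 − 0.65651) / 0.00112 = 1290.3 s.

1290 s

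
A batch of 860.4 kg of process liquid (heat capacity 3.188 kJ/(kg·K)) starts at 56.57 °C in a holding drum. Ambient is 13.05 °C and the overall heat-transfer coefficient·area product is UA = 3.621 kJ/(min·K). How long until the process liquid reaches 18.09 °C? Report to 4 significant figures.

1633 min

First-law balance (no shaft work): M c_p dT/dt = −UA(T − T_amb).
τ = M c_p/UA = 757.513 min; T_ss = T_amb = 13.0500 °C.
T(t) = T_ss + (T₀ − T_ss)e^(−t/τ); set T = 18.09:
t = −τ ln[(T − T_ss)/(T₀ − T_ss)] = −757.513 · ln(0.115809) = 1633.06 min.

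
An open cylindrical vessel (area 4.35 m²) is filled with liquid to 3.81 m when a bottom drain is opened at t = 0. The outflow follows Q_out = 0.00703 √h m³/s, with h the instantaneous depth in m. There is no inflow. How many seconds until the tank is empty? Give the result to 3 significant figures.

2420 s

With no inflow, A dh/dt = −0.00703 √h.
∫ h^(−1/2) dh = −(0.00703/A) ∫ dt, giving 2√h = 2√h₀ − (0.00703/A) t.
Set h = 0: 2√h₀ = (0.00703/A) t_empty ⇒ t_empty = 2A√h₀/0.00703.
t_empty = 2·4.35·√3.81/0.00703 = 8.7000·1.9519/0.00703 = 2415.6 s.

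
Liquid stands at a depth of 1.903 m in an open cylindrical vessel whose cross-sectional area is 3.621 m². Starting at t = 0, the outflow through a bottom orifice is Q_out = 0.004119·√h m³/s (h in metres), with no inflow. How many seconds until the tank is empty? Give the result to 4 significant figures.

Mass balance (ρ constant): A dh/dt = −0.004119 √h.
∫ h^(−1/2) dh = −(0.004119/A) ∫ dt, giving 2√h = 2√h₀ − (0.004119/A) t.
Set h = 0: 2√h₀ = (0.004119/A) t_empty ⇒ t_empty = 2A√h₀/0.004119.
t_empty = 2·3.621·√1.903/0.004119 = 7.24200·1.37949/0.004119 = 2425.42 s.

2425 s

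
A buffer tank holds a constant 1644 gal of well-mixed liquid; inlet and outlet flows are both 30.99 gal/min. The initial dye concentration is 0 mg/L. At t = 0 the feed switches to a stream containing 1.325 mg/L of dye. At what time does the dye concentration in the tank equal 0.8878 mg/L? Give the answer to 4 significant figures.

Transient balance on the dissolved component: V dC/dt = Q(C_in − C), so τ = V/Q = 53.0494 min.
C(t) = C_in + (C₀ − C_in) e^(−t/τ). Set C = 0.8878 and solve for t:
e^(−t/τ) = (C − C_in)/(C₀ − C_in) = (0.8878 − 1.325)/(0 − 1.325) = 0.329962
t = −τ ln(…) = 53.0494 × 1.10878 = 58.8199 min.

58.82 min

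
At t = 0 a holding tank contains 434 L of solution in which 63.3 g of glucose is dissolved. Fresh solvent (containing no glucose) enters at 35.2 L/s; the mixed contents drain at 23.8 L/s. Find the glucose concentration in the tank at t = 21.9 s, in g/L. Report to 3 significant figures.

0.0359 g/L

Total volume: dV/dt = Q_in − Q_out = 11.400 L/s, so V(t) = 434 + 11.400 t and V(21.9) = 683.66 L.
Species balance (pure solvent in): dm/dt = −Q_out · m/V(t).
Separate: dm/m = −Q_out dt/V(t) ⇒ ln(m/m₀) = −(Q_out/(Q_in−Q_out)) ln(V/V₀).
m = m₀ (V₀/V)^(Q_out/(Q_in−Q_out)) = 63.3 × (434/683.66)^(2.0877) = 24.513 g.
C = m/V = 24.513/683.66 = 0.035855 g/L.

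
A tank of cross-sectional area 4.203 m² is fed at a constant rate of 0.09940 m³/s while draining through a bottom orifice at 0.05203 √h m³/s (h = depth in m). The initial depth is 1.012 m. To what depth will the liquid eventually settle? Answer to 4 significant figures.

Mass balance (ρ constant): A dh/dt = Q_in − 0.05203 √h. At steady state dh/dt = 0:
Q_in = 0.05203 √h_ss ⇒ √h_ss = 0.09940/0.05203 = 1.91044.
h_ss = 1.91044² = 3.64977 m. (Since h₀ = 1.012 m < h_ss, the level will rise toward this value.)

3.650 m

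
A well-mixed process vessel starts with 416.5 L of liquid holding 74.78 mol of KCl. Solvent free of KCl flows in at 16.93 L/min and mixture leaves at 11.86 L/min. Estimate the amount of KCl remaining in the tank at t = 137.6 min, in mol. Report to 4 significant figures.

Total volume: dV/dt = Q_in − Q_out = 5.07000 L/min, so V(t) = 416.5 + 5.07000 t and V(137.6) = 1114.13 L.
Solute balance: dm/dt = 0 − Q_out C = −Q_out m/V(t).
Separate: dm/m = −Q_out dt/V(t) ⇒ ln(m/m₀) = −(Q_out/(Q_in−Q_out)) ln(V/V₀).
m = m₀ (V₀/V)^(Q_out/(Q_in−Q_out)) = 74.78 × (416.5/1114.13)^(2.33925) = 7.48468 mol.

7.485 mol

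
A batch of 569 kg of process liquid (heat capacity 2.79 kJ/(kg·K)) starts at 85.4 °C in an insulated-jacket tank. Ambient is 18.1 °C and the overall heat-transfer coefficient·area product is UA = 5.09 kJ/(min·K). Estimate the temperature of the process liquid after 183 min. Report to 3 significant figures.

Lumped-capacitance energy balance: M c_p dT/dt = UA(T_amb − T).
dT/dt = (T_ss − T)/τ with T_ss = T_amb = 18.100 °C, τ = M c_p/UA = 569·2.79/5.09 = 311.89 min.
Integrating: T(t) = T_ss + (T₀ − T_ss) e^(−t/τ).
T(183) = 18.100 + (67.300)·0.55613 = 55.528 °C.

55.5 °C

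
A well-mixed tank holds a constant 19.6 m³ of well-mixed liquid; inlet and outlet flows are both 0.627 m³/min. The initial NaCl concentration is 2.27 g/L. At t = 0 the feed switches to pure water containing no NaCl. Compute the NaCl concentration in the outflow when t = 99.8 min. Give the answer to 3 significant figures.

0.0932 g/L

Transient balance on the dissolved component: V dC/dt = Q(C_in − C).
So dC/dt = (C_in − C)/τ with τ = V/Q = 19.6/0.627 = 31.260 min.
Solution: C(t) = C_in + (C₀ − C_in) e^(−t/τ).
C(99.8) = 0 + (2.27 − 0)·e^(−99.8/31.260) = 0 + (2.2700)·0.041066 = 0.093219 g/L.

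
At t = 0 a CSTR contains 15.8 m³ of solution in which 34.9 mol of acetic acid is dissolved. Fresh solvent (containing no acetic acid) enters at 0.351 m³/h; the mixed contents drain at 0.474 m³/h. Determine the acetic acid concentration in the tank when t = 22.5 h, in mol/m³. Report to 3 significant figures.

1.28 mol/m³

Let m(t) be the amount of acetic acid. Volume: V(t) = V₀ + (Q_in − Q_out) t = 15.8 − 0.12300 t; V(22.5) = 13.033 m³.
No acetic acid enters, so dm/dt = −Q_out · (m/V).
Separate: dm/m = −Q_out dt/V(t) ⇒ ln(m/m₀) = −(Q_out/(Q_in−Q_out)) ln(V/V₀).
m = m₀ (V₀/V)^(Q_out/(Q_in−Q_out)) = 34.9 × (15.8/13.033)^(-3.8537) = 16.617 mol.
C = m/V = 16.617/13.033 = 1.2750 mol/m³.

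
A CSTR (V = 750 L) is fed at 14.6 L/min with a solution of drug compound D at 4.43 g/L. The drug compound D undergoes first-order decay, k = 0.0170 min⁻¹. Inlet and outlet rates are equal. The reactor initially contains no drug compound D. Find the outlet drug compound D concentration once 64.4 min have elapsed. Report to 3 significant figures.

2.14 g/L

Species balance: V dC/dt = Q C_in − Q C − k V C.
This is linear with rate a = Q/V + k = 0.036467 min⁻¹.
C_ss = Q C_in/(Q + kV) = 2.3648 g/L; C(t) = C_ss + (C₀ − C_ss) e^(−a t).
C(64.4) = 2.3648 + (-2.3648)·e^(−0.036467·64.4) = 2.3648 + (-2.3648)·0.095517 = 2.1389 g/L.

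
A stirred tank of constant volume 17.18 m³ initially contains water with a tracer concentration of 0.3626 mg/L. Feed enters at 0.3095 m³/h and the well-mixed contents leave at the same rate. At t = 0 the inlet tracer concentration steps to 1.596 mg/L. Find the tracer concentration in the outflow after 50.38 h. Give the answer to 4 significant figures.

Accumulation = in − out for the solute gives V dC/dt = Q(C_in − C).
So dC/dt = (C_in − C)/τ with τ = V/Q = 17.18/0.3095 = 55.5089 h.
Integrating: C(t) = C_in + (C₀ − C_in) e^(−t/τ).
C(50.38) = 1.596 + (0.3626 − 1.596)·e^(−50.38/55.5089) = 1.596 + (-1.23340)·0.403490 = 1.09833 mg/L.

1.098 mg/L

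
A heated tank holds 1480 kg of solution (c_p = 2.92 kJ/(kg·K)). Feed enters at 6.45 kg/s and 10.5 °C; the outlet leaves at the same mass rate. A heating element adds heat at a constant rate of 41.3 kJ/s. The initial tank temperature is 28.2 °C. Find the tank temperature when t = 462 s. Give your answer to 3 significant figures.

Energy balance: M c_p dT/dt = ṁ c_p (T_in − T) + 41.3.
τ = M/ṁ = 229.46 s; T_ss = T_in + Q̇/(ṁ c_p) = 10.5 + 41.3/(6.45·2.92) = 12.693 °C.
Solution: T(t) = T_ss + (T₀ − T_ss) e^(−t/τ).
T(462) = 12.693 + (15.507)·e^(−462/229.46) = 12.693 + (15.507)·0.13353 = 14.763 °C.

14.8 °C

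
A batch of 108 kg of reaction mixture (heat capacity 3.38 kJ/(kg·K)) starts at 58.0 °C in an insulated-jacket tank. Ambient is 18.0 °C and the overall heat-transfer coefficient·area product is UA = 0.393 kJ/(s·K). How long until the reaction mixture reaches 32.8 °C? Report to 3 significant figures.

924 s

Lumped-capacitance energy balance: M c_p dT/dt = UA(T_amb − T).
τ = M c_p/UA = 928.85 s; T_ss = T_amb = 18.000 °C.
T(t) = T_ss + (T₀ − T_ss)e^(−t/τ); set T = 32.8:
t = −τ ln[(T − T_ss)/(T₀ − T_ss)] = −928.85 · ln(0.37000) = 923.52 s.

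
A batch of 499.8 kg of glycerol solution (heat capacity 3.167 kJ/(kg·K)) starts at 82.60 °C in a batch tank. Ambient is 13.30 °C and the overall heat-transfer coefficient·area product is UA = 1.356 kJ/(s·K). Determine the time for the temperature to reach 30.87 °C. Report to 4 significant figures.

1602 s

Heat balance on the well-mixed liquid: M c_p dT/dt = −UA(T − T_amb).
τ = M c_p/UA = 1167.31 s; T_ss = T_amb = 13.3000 °C.
T(t) = T_ss + (T₀ − T_ss)e^(−t/τ); set T = 30.87:
t = −τ ln[(T − T_ss)/(T₀ − T_ss)] = −1167.31 · ln(0.253535) = 1601.84 s.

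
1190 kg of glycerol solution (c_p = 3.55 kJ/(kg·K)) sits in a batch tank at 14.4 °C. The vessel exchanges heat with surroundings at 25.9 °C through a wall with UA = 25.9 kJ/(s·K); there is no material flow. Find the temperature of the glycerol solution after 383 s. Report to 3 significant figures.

M c_p dT/dt = −UA(T − T_amb).
dT/dt = (T_ss − T)/τ with T_ss = T_amb = 25.900 °C, τ = M c_p/UA = 1190·3.55/25.9 = 163.11 s.
This is linear first-order; T(t) = T_ss + (T₀ − T_ss) e^(−t/τ).
T(383) = 25.900 + (-11.500)·0.095547 = 24.801 °C.

24.8 °C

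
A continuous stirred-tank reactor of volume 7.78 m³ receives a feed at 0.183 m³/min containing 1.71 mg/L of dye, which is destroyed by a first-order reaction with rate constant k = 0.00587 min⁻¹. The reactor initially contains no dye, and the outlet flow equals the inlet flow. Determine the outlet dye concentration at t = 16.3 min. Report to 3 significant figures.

V dC/dt = Q(C_in − C) − k V C.
dC/dt = (Q/V) C_in − (Q/V + k) C; effective rate a = Q/V + k = 0.023522 + 0.00587 = 0.029392 min⁻¹.
C_ss = Q C_in/(Q + kV) = 1.3685 mg/L; C(t) = C_ss + (C₀ − C_ss) e^(−a t).
C(16.3) = 1.3685 + (-1.3685)·e^(−0.029392·16.3) = 1.3685 + (-1.3685)·0.61935 = 0.52092 mg/L.

0.521 mg/L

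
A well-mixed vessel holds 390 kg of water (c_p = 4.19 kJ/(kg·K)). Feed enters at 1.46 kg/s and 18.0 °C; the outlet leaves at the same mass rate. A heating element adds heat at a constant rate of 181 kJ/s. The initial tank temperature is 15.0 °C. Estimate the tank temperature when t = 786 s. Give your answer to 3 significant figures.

45.9 °C

M c_p dT/dt = ṁ c_p (T_in − T) + Q̇.
τ = M/ṁ = 267.12 s; T_ss = T_in + Q̇/(ṁ c_p) = 18.0 + 181/(1.46·4.19) = 47.588 °C.
This is linear first-order; T(t) = T_ss + (T₀ − T_ss) e^(−t/τ).
T(786) = 47.588 + (-32.588)·e^(−786/267.12) = 47.588 + (-32.588)·0.052736 = 45.869 °C.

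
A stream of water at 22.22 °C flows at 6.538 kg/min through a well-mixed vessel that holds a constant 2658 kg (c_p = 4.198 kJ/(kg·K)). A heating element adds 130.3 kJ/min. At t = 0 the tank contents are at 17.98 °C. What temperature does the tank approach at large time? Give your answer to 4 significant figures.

First-law balance (no shaft work): M c_p dT/dt = ṁ c_p (T_in − T) + 130.3.
At steady state dT/dt = 0 ⇒ T_ss = T_in + Q̇/(ṁ c_p) = 22.22 + 130.3/(6.538·4.198) = 26.9674 °C.

26.97 °C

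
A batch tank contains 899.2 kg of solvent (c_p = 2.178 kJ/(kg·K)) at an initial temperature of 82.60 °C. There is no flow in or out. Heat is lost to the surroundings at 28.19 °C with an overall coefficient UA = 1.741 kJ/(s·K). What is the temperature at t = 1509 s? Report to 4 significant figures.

Lumped-capacitance energy balance: M c_p dT/dt = UA(T_amb − T).
dT/dt = (T_ss − T)/τ with T_ss = T_amb = 28.1900 °C, τ = M c_p/UA = 899.2·2.178/1.741 = 1124.90 s.
T approaches T_ss exponentially: T(t) = T_ss + (T₀ − T_ss) e^(−t/τ).
T(1509) = 28.1900 + (54.4100)·0.261467 = 42.4164 °C.

42.42 °C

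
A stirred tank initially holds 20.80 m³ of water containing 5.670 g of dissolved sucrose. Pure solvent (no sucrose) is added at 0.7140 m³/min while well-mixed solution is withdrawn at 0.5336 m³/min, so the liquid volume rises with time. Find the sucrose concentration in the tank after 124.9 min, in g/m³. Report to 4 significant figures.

Let m(t) be the amount of sucrose. Volume: V(t) = V₀ + (Q_in − Q_out) t = 20.80 + 0.180400 t; V(124.9) = 43.3320 m³.
Solute balance: dm/dt = 0 − Q_out C = −Q_out m/V(t).
dm/m = −Q_out dt/(V₀ + 0.180400 t); integrating gives ln(m/m₀) = −(Q_out/(Q_in−Q_out)) ln(V/V₀).
m = m₀ (V₀/V)^(Q_out/(Q_in−Q_out)) = 5.670 × (20.80/43.3320)^(2.95787) = 0.646809 g.
C = m/V = 0.646809/43.3320 = 0.0149268 g/m³.

0.01493 g/m³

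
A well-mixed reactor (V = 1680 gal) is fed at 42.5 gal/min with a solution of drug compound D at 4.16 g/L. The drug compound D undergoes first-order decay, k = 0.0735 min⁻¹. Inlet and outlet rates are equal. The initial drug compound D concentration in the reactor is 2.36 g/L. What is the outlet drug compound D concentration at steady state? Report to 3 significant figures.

1.07 g/L

V dC/dt = Q(C_in − C) − k V C.
Steady state (dC/dt = 0): C_ss = Q C_in/(Q + kV) = C_in/(1 + kV/Q).
C_ss = 42.5·4.16/(42.5 + 0.0735·1680) = 176.80/165.98 = 1.0652 g/L.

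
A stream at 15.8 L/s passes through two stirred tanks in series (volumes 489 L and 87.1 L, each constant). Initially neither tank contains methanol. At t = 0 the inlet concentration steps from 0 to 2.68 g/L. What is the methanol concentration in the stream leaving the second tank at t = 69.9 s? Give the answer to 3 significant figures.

Each tank obeys Vᵢ dCᵢ/dt = Q(Cᵢ₋₁ − Cᵢ), so τᵢ = Vᵢ/Q.
τ₁ = 489/15.8 = 30.949 s; τ₂ = 87.1/15.8 = 5.5127 s.
Tank 1: C₁ = C_in(1 − e^(−t/τ₁)). Tank 2 (τ₁ ≠ τ₂): C₂ = C_in[1 − (τ₁ e^(−t/τ₁) − τ₂ e^(−t/τ₂))/(τ₁ − τ₂)].
At t = 69.9: e^(−t/τ₁) = 0.10450, e^(−t/τ₂) = 3.1130e-06.
C₂ = 2.68·[1 − (30.949·0.10450 − 5.5127·3.1130e-06)/(25.437)] = 2.68·0.87285 = 2.3392 g/L.

2.34 g/L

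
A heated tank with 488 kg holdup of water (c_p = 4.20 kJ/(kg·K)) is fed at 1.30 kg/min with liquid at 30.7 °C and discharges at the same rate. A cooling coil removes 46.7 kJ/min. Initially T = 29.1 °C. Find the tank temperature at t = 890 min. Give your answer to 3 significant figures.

Unsteady energy balance on the tank contents: M c_p dT/dt = ṁ c_p (T_in − T) − 46.7.
Rearrange: dT/dt = (T_ss − T)/τ with τ = M/ṁ = 375.38 min and T_ss = T_in − Q̇/(ṁ c_p) = 22.147 °C.
T approaches T_ss exponentially: T(t) = T_ss + (T₀ − T_ss) e^(−t/τ).
T(890) = 22.147 + (6.9531)·e^(−890/375.38) = 22.147 + (6.9531)·0.093396 = 22.796 °C.

22.8 °C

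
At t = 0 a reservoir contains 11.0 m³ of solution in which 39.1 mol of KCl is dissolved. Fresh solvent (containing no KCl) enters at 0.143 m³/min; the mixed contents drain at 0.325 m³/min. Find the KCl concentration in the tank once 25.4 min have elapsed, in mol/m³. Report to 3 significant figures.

Total volume: dV/dt = Q_in − Q_out = -0.18200 m³/min, so V(t) = 11.0 − 0.18200 t and V(25.4) = 6.3772 m³.
Solute balance: dm/dt = 0 − Q_out C = −Q_out m/V(t).
Separate: dm/m = −Q_out dt/V(t) ⇒ ln(m/m₀) = −(Q_out/(Q_in−Q_out)) ln(V/V₀).
m = m₀ (V₀/V)^(Q_out/(Q_in−Q_out)) = 39.1 × (11.0/6.3772)^(-1.7857) = 14.770 mol.
C = m/V = 14.770/6.3772 = 2.3161 mol/m³.

2.32 mol/m³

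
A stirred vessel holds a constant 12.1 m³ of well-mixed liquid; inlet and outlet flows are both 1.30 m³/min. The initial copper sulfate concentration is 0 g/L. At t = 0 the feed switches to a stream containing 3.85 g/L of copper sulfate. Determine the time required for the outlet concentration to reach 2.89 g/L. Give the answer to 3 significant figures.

12.9 min

Species balance on the tank: V dC/dt = Q(C_in − C), so τ = V/Q = 9.3077 min.
C(t) = C_in + (C₀ − C_in) e^(−t/τ). Set C = 2.89 and solve for t:
e^(−t/τ) = (C − C_in)/(C₀ − C_in) = (2.89 − 3.85)/(0 − 3.85) = 0.24935
t = −τ ln(…) = 9.3077 × 1.3889 = 12.927 min.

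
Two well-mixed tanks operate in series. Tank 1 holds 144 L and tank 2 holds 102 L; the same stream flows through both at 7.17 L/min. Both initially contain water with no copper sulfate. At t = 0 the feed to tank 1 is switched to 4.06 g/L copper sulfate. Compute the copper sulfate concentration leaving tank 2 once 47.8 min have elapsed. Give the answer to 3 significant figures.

Species balance on tank i: dCᵢ/dt = (Cᵢ₋₁ − Cᵢ)/τᵢ with τᵢ = Vᵢ/Q.
τ₁ = 144/7.17 = 20.084 min; τ₂ = 102/7.17 = 14.226 min.
Solving the cascade with C₁(0)=C₂(0)=0 gives C₂(t) = C_in[1 − (τ₁ e^(−t/τ₁) − τ₂ e^(−t/τ₂))/(τ₁ − τ₂)].
At t = 47.8: e^(−t/τ₁) = 0.092547, e^(−t/τ₂) = 0.034733.
C₂ = 4.06·[1 − (20.084·0.092547 − 14.226·0.034733)/(5.8577)] = 4.06·0.76705 = 3.1142 g/L.

3.11 g/L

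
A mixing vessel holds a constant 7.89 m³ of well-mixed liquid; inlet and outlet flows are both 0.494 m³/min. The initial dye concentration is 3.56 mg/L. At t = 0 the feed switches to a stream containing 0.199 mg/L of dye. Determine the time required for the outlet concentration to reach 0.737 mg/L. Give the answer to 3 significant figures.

29.3 min

Species balance: V dC/dt = Q(C_in − C) ⇒ τ = V/Q = 15.972 min.
C(t) = C_in + (C₀ − C_in) e^(−t/τ). Set C = 0.737 and solve for t:
e^(−t/τ) = (C − C_in)/(C₀ − C_in) = (0.737 − 0.199)/(3.56 − 0.199) = 0.16007
t = −τ ln(…) = 15.972 × 1.8321 = 29.262 min.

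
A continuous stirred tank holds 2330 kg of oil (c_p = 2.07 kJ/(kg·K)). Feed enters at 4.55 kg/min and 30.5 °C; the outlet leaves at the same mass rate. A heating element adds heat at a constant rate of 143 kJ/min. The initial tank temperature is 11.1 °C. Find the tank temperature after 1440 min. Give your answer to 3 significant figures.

M c_p dT/dt = ṁ c_p (T_in − T) + Q̇.
τ = M/ṁ = 512.09 min; T_ss = T_in + Q̇/(ṁ c_p) = 30.5 + 143/(4.55·2.07) = 45.683 °C.
Solution: T(t) = T_ss + (T₀ − T_ss) e^(−t/τ).
T(1440) = 45.683 + (-34.583)·e^(−1440/512.09) = 45.683 + (-34.583)·0.060084 = 43.605 °C.

43.6 °C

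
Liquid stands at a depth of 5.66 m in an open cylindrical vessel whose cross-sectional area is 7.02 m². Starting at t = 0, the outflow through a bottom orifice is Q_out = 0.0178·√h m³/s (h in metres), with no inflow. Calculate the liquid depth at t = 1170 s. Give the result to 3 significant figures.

With no inflow, A dh/dt = −0.0178 √h.
Separate and integrate: 2(√h − √h₀) = −(0.0178/A) t.
√h = √5.66 − 0.0178·1170/(2·7.02) = 2.3791 − 1.4833 = 0.89574.
h = 0.89574² = 0.80235 m.

0.802 m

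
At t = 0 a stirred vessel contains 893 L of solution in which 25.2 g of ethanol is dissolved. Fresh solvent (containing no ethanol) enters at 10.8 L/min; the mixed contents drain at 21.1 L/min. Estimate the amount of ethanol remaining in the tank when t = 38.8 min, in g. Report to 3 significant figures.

Total volume: dV/dt = Q_in − Q_out = -10.300 L/min, so V(t) = 893 − 10.300 t and V(38.8) = 493.36 L.
No ethanol enters, so dm/dt = −Q_out · (m/V).
Separate: dm/m = −Q_out dt/V(t) ⇒ ln(m/m₀) = −(Q_out/(Q_in−Q_out)) ln(V/V₀).
m = m₀ (V₀/V)^(Q_out/(Q_in−Q_out)) = 25.2 × (893/493.36)^(-2.0485) = 7.4734 g.

7.47 g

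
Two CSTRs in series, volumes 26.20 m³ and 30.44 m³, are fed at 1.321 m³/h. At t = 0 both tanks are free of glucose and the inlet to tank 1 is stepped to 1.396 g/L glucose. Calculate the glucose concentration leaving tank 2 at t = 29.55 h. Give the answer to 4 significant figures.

0.5604 g/L

Time constants: τᵢ = Vᵢ/Q for each well-mixed tank.
τ₁ = 26.20/1.321 = 19.8335 h; τ₂ = 30.44/1.321 = 23.0431 h.
Tank 1: C₁ = C_in(1 − e^(−t/τ₁)). Tank 2 (τ₁ ≠ τ₂): C₂ = C_in[1 − (τ₁ e^(−t/τ₁) − τ₂ e^(−t/τ₂))/(τ₁ − τ₂)].
At t = 29.55: e^(−t/τ₁) = 0.225394, e^(−t/τ₂) = 0.277377.
C₂ = 1.396·[1 − (19.8335·0.225394 − 23.0431·0.277377)/(-3.20969)] = 1.396·0.401404 = 0.560360 g/L.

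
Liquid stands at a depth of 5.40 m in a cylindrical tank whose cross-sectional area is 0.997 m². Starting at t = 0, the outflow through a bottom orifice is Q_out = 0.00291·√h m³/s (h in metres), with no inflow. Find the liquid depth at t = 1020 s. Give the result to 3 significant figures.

With no inflow, A dh/dt = −0.00291 √h.
This is separable: 2 d(√h)/dt = −0.00291/A, so √h = √h₀ − (0.00291/(2A)) t.
√h = √5.40 − 0.00291·1020/(2·0.997) = 2.3238 − 1.4886 = 0.83522.
h = 0.83522² = 0.69760 m.

0.698 m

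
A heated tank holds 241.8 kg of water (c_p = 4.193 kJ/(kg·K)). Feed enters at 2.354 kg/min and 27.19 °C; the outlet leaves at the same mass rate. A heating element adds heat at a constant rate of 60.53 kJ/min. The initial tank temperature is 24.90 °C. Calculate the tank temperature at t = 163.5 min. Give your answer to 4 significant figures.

M c_p dT/dt = ṁ c_p (T_in − T) + Q̇.
Rearrange: dT/dt = (T_ss − T)/τ with τ = M/ṁ = 102.719 min and T_ss = T_in + Q̇/(ṁ c_p) = 33.3225 °C.
T approaches T_ss exponentially: T(t) = T_ss + (T₀ − T_ss) e^(−t/τ).
T(163.5) = 33.3225 + (-8.42253)·e^(−163.5/102.719) = 33.3225 + (-8.42253)·0.203574 = 31.6079 °C.

31.61 °C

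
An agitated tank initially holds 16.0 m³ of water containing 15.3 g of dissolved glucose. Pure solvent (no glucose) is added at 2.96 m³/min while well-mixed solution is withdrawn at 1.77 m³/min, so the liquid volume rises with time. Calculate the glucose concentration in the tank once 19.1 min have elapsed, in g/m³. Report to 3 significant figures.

0.106 g/m³

Let m(t) be the amount of glucose. Volume: V(t) = V₀ + (Q_in − Q_out) t = 16.0 + 1.1900 t; V(19.1) = 38.729 m³.
Solute balance: dm/dt = 0 − Q_out C = −Q_out m/V(t).
dm/m = −Q_out dt/(V₀ + 1.1900 t); integrating gives ln(m/m₀) = −(Q_out/(Q_in−Q_out)) ln(V/V₀).
m = m₀ (V₀/V)^(Q_out/(Q_in−Q_out)) = 15.3 × (16.0/38.729)^(1.4874) = 4.1082 g.
C = m/V = 4.1082/38.729 = 0.10608 g/m³.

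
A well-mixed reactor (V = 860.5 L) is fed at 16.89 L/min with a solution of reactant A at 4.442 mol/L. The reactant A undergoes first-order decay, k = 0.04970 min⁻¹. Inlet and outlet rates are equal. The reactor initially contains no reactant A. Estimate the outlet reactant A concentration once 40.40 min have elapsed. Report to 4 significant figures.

1.181 mol/L

Accumulation = in − out − consumed: V dC/dt = Q C_in − Q C − k V C.
dC/dt = (Q/V) C_in − (Q/V + k) C; effective rate a = Q/V + k = 0.0196281 + 0.04970 = 0.0693281 min⁻¹.
C_ss = Q C_in/(Q + kV) = 1.25762 mol/L; C(t) = C_ss + (C₀ − C_ss) e^(−a t).
C(40.40) = 1.25762 + (-1.25762)·e^(−0.0693281·40.40) = 1.25762 + (-1.25762)·0.0607580 = 1.18121 mol/L.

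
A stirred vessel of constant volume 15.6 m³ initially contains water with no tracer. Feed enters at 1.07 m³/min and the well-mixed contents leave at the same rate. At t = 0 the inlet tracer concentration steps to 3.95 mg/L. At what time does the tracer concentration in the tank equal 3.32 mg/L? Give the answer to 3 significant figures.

Transient balance on the dissolved component: V dC/dt = Q(C_in − C), so τ = V/Q = 14.579 min.
C(t) = C_in + (C₀ − C_in) e^(−t/τ). Set C = 3.32 and solve for t:
e^(−t/τ) = (C − C_in)/(C₀ − C_in) = (3.32 − 3.95)/(0 − 3.95) = 0.15949
t = −τ ln(…) = 14.579 × 1.8358 = 26.764 min.

26.8 min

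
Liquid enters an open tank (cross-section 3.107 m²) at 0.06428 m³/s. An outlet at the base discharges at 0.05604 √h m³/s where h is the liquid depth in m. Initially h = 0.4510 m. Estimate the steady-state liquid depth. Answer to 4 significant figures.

1.316 m

Level balance: A dh/dt = 0.06428 − 0.05604 √h. Setting dh/dt = 0:
Q_in = 0.05604 √h_ss ⇒ √h_ss = 0.06428/0.05604 = 1.14704.
h_ss = 1.14704² = 1.31570 m. (Since h₀ = 0.4510 m < h_ss, the level will rise toward this value.)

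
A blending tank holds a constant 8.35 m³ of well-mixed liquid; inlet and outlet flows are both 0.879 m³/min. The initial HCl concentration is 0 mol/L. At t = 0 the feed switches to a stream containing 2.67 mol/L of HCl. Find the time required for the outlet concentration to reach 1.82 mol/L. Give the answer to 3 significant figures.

10.9 min

Species balance: V dC/dt = Q(C_in − C) ⇒ τ = V/Q = 9.4994 min.
C(t) = C_in + (C₀ − C_in) e^(−t/τ). Set C = 1.82 and solve for t:
e^(−t/τ) = (C − C_in)/(C₀ − C_in) = (1.82 − 2.67)/(0 − 2.67) = 0.31835
t = −τ ln(…) = 9.4994 × 1.1446 = 10.873 min.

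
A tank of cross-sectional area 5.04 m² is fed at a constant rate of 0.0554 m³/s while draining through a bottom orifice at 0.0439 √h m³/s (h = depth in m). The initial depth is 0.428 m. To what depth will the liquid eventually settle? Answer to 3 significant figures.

1.59 m

Level balance: A dh/dt = 0.0554 − 0.0439 √h. Setting dh/dt = 0:
Q_in = 0.0439 √h_ss ⇒ √h_ss = 0.0554/0.0439 = 1.2620.
h_ss = 1.2620² = 1.5925 m. (Since h₀ = 0.428 m < h_ss, the level will rise toward this value.)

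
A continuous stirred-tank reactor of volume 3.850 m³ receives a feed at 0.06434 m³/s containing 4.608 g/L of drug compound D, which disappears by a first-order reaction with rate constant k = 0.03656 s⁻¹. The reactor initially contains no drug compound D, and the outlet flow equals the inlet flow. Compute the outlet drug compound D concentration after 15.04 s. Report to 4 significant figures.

0.7968 g/L

Accumulation = in − out − consumed: V dC/dt = Q C_in − Q C − k V C.
dC/dt = (Q/V) C_in − (Q/V + k) C; effective rate a = Q/V + k = 0.0167117 + 0.03656 = 0.0532717 s⁻¹.
C_ss = Q C_in/(Q + kV) = 1.44556 g/L; C(t) = C_ss + (C₀ − C_ss) e^(−a t).
C(15.04) = 1.44556 + (-1.44556)·e^(−0.0532717·15.04) = 1.44556 + (-1.44556)·0.448787 = 0.796811 g/L.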